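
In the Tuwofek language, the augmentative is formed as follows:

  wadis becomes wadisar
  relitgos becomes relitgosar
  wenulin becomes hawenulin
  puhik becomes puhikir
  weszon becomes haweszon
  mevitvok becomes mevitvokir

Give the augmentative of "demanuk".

relitgos and weszon both have last vowel 'o' yet inflect differently (relitgosar, haweszon), so the last vowel is not what conditions the rule; the final letter is.
"demanuk" ends in -k. The stems ending in -k (puhik → puhikir, mevitvok → mevitvokir) add -ir.
The other patterns: stems ending in -s add -ar; stems ending in -n add the prefix ha-.
So demanuk → demanukir.

demanukir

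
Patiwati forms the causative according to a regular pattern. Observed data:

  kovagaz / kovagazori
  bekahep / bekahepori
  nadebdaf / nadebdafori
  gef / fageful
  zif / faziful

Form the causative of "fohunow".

gef and nadebdaf both end in -f yet inflect differently (fageful, nadebdafori), so the final letter is not what conditions the rule; the number of vowels is.
"fohunow" has 3 vowels. The stems with 3 vowels (nadebdaf → nadebdafori, bekahep → bekahepori, kovagaz → kovagazori) add -ori.
So fohunow → fohunowori.

fohunowori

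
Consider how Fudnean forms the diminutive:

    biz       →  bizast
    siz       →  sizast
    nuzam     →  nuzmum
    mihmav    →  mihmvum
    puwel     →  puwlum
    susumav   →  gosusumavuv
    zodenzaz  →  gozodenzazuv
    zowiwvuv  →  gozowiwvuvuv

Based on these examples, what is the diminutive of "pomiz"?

mihmav and susumav both end in -v yet inflect differently (mihmvum, gosusumavuv), so the final letter is not what conditions the rule; the number of vowels is.
"pomiz" has 2 vowels. The stems with 2 vowels (nuzam → nuzmum, mihmav → mihmvum, puwel → puwlum) delete the last vowel and add -um.
So pomiz → pomzum.

pomzum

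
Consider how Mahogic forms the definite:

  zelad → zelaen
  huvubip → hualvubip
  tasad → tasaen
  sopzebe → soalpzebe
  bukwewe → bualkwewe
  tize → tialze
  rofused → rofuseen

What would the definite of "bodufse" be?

rofused and bukwewe both have last vowel 'e' yet inflect differently (rofuseen, bualkwewe), so the last vowel is not what conditions the rule; the final letter is.
"bodufse" ends in -e. The stems ending in -e (bukwewe → bualkwewe, tize → tialze, sopzebe → soalpzebe) insert -al- after the first vowel.
So bodufse → boaldufse.

boaldufse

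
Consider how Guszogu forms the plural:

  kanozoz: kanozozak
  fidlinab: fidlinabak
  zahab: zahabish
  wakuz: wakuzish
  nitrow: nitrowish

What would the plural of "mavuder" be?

mavuderak

fidlinab and zahab both end in -b yet inflect differently (fidlinabak, zahabish), so the final letter is not what conditions the rule; the number of vowels is.
"mavuder" has 3 vowels. The stems with 3 vowels (kanozoz → kanozozak, fidlinab → fidlinabak) add -ak.
The other pattern: stems with 2 vowels add -ish.
So mavuder → mavuderak.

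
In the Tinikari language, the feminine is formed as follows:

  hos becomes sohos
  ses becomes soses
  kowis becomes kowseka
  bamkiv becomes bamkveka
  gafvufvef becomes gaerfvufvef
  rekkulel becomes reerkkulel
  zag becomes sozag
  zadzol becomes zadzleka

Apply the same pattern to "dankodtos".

hos and kowis both end in -s yet inflect differently (sohos, kowseka), so the final letter is not what conditions the rule; the number of vowels is.
"dankodtos" has 3 vowels. The stems with 3 vowels (gafvufvef → gaerfvufvef, rekkulel → reerkkulel) insert -er- after the first vowel.
So dankodtos → daernkodtos.

daernkodtos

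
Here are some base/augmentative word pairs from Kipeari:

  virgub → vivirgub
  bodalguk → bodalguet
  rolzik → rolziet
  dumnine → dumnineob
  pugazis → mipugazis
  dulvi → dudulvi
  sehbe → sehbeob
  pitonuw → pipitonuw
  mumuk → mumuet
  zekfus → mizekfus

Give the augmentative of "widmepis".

pugazis and rolzik both have last vowel 'i' yet inflect differently (mipugazis, rolziet), so the last vowel is not what conditions the rule; the final letter is.
"widmepis" ends in -s. The stems ending in -s (pugazis → mipugazis, zekfus → mizekfus) add the prefix mi-.
So widmepis → miwidmepis.

miwidmepis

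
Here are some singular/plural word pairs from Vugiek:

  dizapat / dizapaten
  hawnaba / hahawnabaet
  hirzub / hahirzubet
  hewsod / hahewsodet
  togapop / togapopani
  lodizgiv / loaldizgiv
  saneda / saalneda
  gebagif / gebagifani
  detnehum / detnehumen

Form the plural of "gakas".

gakasani

hawnaba and saneda both end in -a yet inflect differently (hahawnabaet, saalneda), so the final letter is not what conditions the rule; the first letter is.
"gakas" begins with g-. The one such stem in the data (gebagif → gebagifani) adds -ani, so the same rule applies.
So gakas → gakasani.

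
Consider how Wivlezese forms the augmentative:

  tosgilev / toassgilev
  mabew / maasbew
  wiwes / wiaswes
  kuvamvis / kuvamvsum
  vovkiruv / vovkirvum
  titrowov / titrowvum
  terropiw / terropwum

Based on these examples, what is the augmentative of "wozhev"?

woaszhev

wiwes and kuvamvis both end in -s yet inflect differently (wiaswes, kuvamvsum), so the final letter is not what conditions the rule; the last vowel is.
"wozhev" has last vowel 'e'. The stems whose last vowel is 'e' (tosgilev → toassgilev, mabew → maasbew, wiwes → wiaswes) insert -as- after the first vowel.
So wozhev → woaszhev.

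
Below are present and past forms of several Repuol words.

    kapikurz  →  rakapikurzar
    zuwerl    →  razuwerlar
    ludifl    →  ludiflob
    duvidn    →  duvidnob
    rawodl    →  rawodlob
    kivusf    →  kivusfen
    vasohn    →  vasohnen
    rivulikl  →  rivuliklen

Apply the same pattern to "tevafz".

tevafzob

zuwerl and ludifl both end in -l yet inflect differently (razuwerlar, ludiflob), so the final letter is not what conditions the rule; the second-to-last letter is.
"tevafz" has second-to-last letter 'f'. The one such stem in the data (ludifl → ludiflob) adds -ob, so the same rule applies.
The other patterns: stems whose second-to-last letter is 'r' add ra- … -ar around the stem; stems whose second-to-last letter is 'h', 'k' or 's' add -en.
So tevafz → tevafzob.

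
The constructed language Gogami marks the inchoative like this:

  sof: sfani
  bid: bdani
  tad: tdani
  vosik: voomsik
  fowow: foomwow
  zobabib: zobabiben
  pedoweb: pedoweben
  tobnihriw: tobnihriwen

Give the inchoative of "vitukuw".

fowow and tobnihriw both end in -w yet inflect differently (foomwow, tobnihriwen), so the final letter is not what conditions the rule; the number of vowels is.
"vitukuw" has 3 vowels. The stems with 3 vowels (zobabib → zobabiben, pedoweb → pedoweben, tobnihriw → tobnihriwen) add -en.
So vitukuw → vitukuwen.

vitukuwen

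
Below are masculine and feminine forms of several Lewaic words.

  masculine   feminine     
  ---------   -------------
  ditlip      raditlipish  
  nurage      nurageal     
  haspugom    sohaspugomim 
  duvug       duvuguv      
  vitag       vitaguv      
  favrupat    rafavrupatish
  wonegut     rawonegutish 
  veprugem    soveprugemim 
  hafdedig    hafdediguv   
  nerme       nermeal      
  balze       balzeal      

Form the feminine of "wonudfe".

nurage and veprugem both have last vowel 'e' yet inflect differently (nurageal, soveprugemim), so the last vowel is not what conditions the rule; the final letter is.
"wonudfe" ends in -e. The stems ending in -e (nurage → nurageal, nerme → nermeal, balze → balzeal) add -al.
So wonudfe → wonudfeal.

wonudfeal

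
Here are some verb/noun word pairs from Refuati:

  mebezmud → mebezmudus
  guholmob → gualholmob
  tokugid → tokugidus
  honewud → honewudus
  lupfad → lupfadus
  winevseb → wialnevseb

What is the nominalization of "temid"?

temidus

mebezmud and guholmob both have 3 vowels yet inflect differently (mebezmudus, gualholmob), so the number of vowels is not what conditions the rule; the final letter is.
"temid" ends in -d. The stems ending in -d (mebezmud → mebezmudus, honewud → honewudus, tokugid → tokugidus) add -us.
So temid → temidus.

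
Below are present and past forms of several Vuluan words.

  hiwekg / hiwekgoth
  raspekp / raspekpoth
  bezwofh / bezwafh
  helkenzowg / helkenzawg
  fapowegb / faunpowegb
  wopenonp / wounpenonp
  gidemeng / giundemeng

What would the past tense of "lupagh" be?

luunpagh

hiwekg and helkenzowg both end in -g yet inflect differently (hiwekgoth, helkenzawg), so the final letter is not what conditions the rule; the second-to-last letter is.
"lupagh" has second-to-last letter 'g'. The one such stem in the data (fapowegb → faunpowegb) inserts -un- after the first vowel (as do wopenonp, gidemeng), so the same rule applies.
The other patterns: stems whose second-to-last letter is 'k' add -oth; stems whose second-to-last letter is 'f' or 'w' change the last vowel to 'a'.
So lupagh → luunpagh.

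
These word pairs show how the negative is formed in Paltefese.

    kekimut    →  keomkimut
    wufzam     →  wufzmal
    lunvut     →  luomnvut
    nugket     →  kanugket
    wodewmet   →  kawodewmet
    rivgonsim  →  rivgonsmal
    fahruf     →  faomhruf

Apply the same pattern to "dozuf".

doomzuf

"dozuf" has last vowel 'u'. The stems whose last vowel is 'u' (kekimut → keomkimut, lunvut → luomnvut, fahruf → faomhruf) insert -om- after the first vowel.
So dozuf → doomzuf.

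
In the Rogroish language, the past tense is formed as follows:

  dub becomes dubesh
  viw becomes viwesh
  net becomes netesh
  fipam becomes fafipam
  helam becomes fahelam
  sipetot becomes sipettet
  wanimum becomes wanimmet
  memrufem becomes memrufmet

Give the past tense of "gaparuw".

gaparwet

"gaparuw" has 3 vowels. The stems with 3 vowels (sipetot → sipettet, wanimum → wanimmet, memrufem → memrufmet) delete the last vowel and add -et.
So gaparuw → gaparwet.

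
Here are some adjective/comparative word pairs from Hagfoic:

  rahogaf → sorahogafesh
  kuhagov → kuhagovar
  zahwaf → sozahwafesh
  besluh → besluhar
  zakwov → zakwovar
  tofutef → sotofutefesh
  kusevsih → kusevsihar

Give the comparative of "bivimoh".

zahwaf and zakwov both begin with z- yet inflect differently (sozahwafesh, zakwovar), so the first letter is not what conditions the rule; the final letter is.
"bivimoh" ends in -h. The stems ending in -h (kusevsih → kusevsihar, besluh → besluhar) add -ar.
So bivimoh → bivimohar.

bivimohar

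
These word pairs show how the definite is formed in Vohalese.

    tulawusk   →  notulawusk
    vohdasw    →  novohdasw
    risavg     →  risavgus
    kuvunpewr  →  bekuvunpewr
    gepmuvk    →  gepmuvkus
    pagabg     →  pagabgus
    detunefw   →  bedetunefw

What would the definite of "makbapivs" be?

makbapivsus

gepmuvk and tulawusk both end in -k yet inflect differently (gepmuvkus, notulawusk), so the final letter is not what conditions the rule; the second-to-last letter is.
"makbapivs" has second-to-last letter 'v'. The stems whose second-to-last letter is 'v' (gepmuvk → gepmuvkus, risavg → risavgus) add -us.
The other patterns: stems whose second-to-last letter is 's' add the prefix no-; stems whose second-to-last letter is 'f' or 'w' add the prefix be-.
So makbapivs → makbapivsus.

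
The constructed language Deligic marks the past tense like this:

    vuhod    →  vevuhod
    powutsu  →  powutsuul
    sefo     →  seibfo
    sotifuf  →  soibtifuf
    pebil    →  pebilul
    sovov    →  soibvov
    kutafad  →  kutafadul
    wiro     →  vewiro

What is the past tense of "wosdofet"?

vewosdofet

sefo and wiro both end in -o yet inflect differently (seibfo, vewiro), so the final letter is not what conditions the rule; the first letter is.
"wosdofet" begins with w-. The one such stem in the data (wiro → vewiro) adds the prefix ve-, so the same rule applies.
So wosdofet → vewosdofet.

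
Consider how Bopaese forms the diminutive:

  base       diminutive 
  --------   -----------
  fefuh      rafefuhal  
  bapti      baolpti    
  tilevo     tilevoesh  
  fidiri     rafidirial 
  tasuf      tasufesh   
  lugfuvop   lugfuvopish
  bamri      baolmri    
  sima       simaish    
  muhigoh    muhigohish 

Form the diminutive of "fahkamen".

rafahkamenal

"fahkamen" begins with f-. The stems beginning with f- (fidiri → rafidirial, fefuh → rafefuhal) add ra- … -al around the stem.
So fahkamen → rafahkamenal.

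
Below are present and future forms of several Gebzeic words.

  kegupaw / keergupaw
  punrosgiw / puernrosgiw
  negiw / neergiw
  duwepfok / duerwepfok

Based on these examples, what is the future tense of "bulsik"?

Every pair shown (kegupaw → keergupaw, punrosgiw → puernrosgiw, negiw → neergiw, …) follows the same rule: insert -er- after the first vowel.
So bulsik → buerlsik.

buerlsik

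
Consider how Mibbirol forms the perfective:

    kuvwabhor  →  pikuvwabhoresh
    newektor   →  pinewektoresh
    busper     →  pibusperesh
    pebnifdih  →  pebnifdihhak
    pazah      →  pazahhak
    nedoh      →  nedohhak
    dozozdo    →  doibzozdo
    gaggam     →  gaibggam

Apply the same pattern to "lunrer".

pilunreresh

kuvwabhor and nedoh both have last vowel 'o' yet inflect differently (pikuvwabhoresh, nedohhak), so the last vowel is not what conditions the rule; the final letter is.
"lunrer" ends in -r. The stems ending in -r (kuvwabhor → pikuvwabhoresh, newektor → pinewektoresh, busper → pibusperesh) add pi- … -esh around the stem.
So lunrer → pilunreresh.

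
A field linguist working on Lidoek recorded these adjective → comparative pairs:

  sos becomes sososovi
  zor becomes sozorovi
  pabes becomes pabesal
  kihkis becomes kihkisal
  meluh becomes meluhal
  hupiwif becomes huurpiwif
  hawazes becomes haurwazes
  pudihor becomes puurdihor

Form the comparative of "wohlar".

wohlaral

sos and pabes both end in -s yet inflect differently (sososovi, pabesal), so the final letter is not what conditions the rule; the number of vowels is.
"wohlar" has 2 vowels. The stems with 2 vowels (pabes → pabesal, kihkis → kihkisal, meluh → meluhal) add -al.
So wohlar → wohlaral.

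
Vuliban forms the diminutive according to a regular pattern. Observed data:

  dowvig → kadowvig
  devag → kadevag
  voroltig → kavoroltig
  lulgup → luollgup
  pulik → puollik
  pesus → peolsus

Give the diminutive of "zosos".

dowvig and pulik both have last vowel 'i' yet inflect differently (kadowvig, puollik), so the last vowel is not what conditions the rule; the final letter is.
"zosos" ends in -s. The one such stem in the data (pesus → peolsus) inserts -ol- after the first vowel (as do lulgup, pulik), so the same rule applies.
The other pattern: stems ending in -g add the prefix ka-.
So zosos → zoolsos.

zoolsos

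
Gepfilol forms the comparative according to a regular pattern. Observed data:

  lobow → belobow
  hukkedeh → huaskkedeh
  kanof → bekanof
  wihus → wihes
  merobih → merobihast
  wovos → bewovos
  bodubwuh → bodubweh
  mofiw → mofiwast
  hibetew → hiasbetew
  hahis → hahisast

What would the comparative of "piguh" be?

pigeh

hahis and wihus both end in -s yet inflect differently (hahisast, wihes), so the final letter is not what conditions the rule; the last vowel is.
"piguh" has last vowel 'u'. The stems whose last vowel is 'u' (wihus → wihes, bodubwuh → bodubweh) change the last vowel to 'e'.
The other patterns: stems whose last vowel is 'i' add -ast; stems whose last vowel is 'e' insert -as- after the first vowel; stems whose last vowel is 'o' add the prefix be-.
So piguh → pigeh.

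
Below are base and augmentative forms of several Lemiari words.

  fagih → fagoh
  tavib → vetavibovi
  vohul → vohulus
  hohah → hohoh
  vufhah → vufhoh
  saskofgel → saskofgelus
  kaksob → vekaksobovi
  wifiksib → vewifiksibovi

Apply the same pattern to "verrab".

veverrabovi

"verrab" ends in -b. The stems ending in -b (kaksob → vekaksobovi, wifiksib → vewifiksibovi, tavib → vetavibovi) add ve- … -ovi around the stem.
The other patterns: stems ending in -h change the last vowel to 'o'; stems ending in -l add -us.
So verrab → veverrabovi.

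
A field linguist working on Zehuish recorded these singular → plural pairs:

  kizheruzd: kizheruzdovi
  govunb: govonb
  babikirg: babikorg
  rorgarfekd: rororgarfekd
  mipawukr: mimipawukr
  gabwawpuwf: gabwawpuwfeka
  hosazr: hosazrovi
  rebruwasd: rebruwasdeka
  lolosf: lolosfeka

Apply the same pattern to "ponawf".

ponawfeka

hosazr and mipawukr both end in -r yet inflect differently (hosazrovi, mimipawukr), so the final letter is not what conditions the rule; the second-to-last letter is.
"ponawf" has second-to-last letter 'w'. The one such stem in the data (gabwawpuwf → gabwawpuwfeka) adds -eka, so the same rule applies.
So ponawf → ponawfeka.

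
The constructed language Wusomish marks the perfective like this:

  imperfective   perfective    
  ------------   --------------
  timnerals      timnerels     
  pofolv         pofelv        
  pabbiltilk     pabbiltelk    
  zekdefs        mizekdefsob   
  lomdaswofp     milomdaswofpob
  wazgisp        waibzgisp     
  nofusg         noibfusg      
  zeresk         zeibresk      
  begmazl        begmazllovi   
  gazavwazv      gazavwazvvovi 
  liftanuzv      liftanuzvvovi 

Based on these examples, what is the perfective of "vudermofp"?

timnerals and zekdefs both end in -s yet inflect differently (timnerels, mizekdefsob), so the final letter is not what conditions the rule; the second-to-last letter is.
"vudermofp" has second-to-last letter 'f'. The stems whose second-to-last letter is 'f' (zekdefs → mizekdefsob, lomdaswofp → milomdaswofpob) add mi- … -ob around the stem.
The other patterns: stems whose second-to-last letter is 'l' change the last vowel to 'e'; stems whose second-to-last letter is 's' insert -ib- after the first vowel; stems whose second-to-last letter is 'z' double the final consonant and add -ovi.
So vudermofp → mivudermofpob.

mivudermofpob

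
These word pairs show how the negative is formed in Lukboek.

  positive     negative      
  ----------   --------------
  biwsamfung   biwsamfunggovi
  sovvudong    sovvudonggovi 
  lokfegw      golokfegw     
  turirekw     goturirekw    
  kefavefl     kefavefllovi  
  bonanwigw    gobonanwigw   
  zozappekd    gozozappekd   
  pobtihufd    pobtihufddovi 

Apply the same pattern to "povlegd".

pobtihufd and zozappekd both end in -d yet inflect differently (pobtihufddovi, gozozappekd), so the final letter is not what conditions the rule; the second-to-last letter is.
"povlegd" has second-to-last letter 'g'. The stems whose second-to-last letter is 'g' (bonanwigw → gobonanwigw, lokfegw → golokfegw) add the prefix go-.
So povlegd → gopovlegd.

gopovlegd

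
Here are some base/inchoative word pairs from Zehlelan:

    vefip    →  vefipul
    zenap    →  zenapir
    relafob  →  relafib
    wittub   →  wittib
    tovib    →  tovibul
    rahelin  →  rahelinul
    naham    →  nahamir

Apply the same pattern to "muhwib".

zenap and vefip both end in -p yet inflect differently (zenapir, vefipul), so the final letter is not what conditions the rule; the last vowel is.
"muhwib" has last vowel 'i'. The stems whose last vowel is 'i' (vefip → vefipul, tovib → tovibul, rahelin → rahelinul) add -ul.
The other patterns: stems whose last vowel is 'a' add -ir; stems whose last vowel is 'o' or 'u' change the last vowel to 'i'.
So muhwib → muhwibul.

muhwibul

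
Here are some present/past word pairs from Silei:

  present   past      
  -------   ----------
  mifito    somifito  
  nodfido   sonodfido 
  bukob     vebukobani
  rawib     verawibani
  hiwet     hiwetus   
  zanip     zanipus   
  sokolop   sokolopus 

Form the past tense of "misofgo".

mifito and bukob both have last vowel 'o' yet inflect differently (somifito, vebukobani), so the last vowel is not what conditions the rule; the final letter is.
"misofgo" ends in -o. The stems ending in -o (mifito → somifito, nodfido → sonodfido) add the prefix so-.
The other patterns: stems ending in -b add ve- … -ani around the stem; stems ending in -p or -t add -us.
So misofgo → somisofgo.

somisofgo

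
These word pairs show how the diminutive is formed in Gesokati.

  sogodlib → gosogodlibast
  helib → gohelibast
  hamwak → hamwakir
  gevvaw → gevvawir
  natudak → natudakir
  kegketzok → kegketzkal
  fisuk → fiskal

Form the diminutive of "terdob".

terdbal

hamwak and kegketzok both end in -k yet inflect differently (hamwakir, kegketzkal), so the final letter is not what conditions the rule; the last vowel is.
"terdob" has last vowel 'o'. The one such stem in the data (kegketzok → kegketzkal) deletes the last vowel and adds -al (as does fisuk), so the same rule applies.
The other patterns: stems whose last vowel is 'i' add go- … -ast around the stem; stems whose last vowel is 'a' add -ir.
So terdob → terdbal.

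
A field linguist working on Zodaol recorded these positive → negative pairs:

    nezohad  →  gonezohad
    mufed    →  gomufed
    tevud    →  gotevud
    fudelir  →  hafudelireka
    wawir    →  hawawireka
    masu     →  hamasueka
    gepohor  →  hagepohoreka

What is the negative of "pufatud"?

gopufatud

tevud and masu both have last vowel 'u' yet inflect differently (gotevud, hamasueka), so the last vowel is not what conditions the rule; the final letter is.
"pufatud" ends in -d. The stems ending in -d (nezohad → gonezohad, mufed → gomufed, tevud → gotevud) add the prefix go-.
So pufatud → gopufatud.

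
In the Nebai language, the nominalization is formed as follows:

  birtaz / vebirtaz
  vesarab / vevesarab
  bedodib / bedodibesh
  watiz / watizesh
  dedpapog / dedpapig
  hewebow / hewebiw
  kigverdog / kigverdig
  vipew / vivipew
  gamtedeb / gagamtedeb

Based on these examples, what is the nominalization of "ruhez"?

ruruhez

"ruhez" has last vowel 'e'. The stems whose last vowel is 'e' (vipew → vivipew, gamtedeb → gagamtedeb) repeat the first consonant+vowel as a prefix.
The other patterns: stems whose last vowel is 'a' add the prefix ve-; stems whose last vowel is 'i' add -esh; stems whose last vowel is 'o' change the last vowel to 'i'.
So ruhez → ruruhez.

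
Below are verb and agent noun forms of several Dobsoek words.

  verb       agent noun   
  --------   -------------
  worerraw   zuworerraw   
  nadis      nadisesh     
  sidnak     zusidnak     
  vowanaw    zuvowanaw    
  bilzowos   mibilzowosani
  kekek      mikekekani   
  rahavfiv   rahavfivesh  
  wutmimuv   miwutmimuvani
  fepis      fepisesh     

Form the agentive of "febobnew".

mifebobnewani

sidnak and kekek both end in -k yet inflect differently (zusidnak, mikekekani), so the final letter is not what conditions the rule; the last vowel is.
"febobnew" has last vowel 'e'. The one such stem in the data (kekek → mikekekani) adds mi- … -ani around the stem, so the same rule applies.
The other patterns: stems whose last vowel is 'a' add the prefix zu-; stems whose last vowel is 'i' add -esh.
So febobnew → mifebobnewani.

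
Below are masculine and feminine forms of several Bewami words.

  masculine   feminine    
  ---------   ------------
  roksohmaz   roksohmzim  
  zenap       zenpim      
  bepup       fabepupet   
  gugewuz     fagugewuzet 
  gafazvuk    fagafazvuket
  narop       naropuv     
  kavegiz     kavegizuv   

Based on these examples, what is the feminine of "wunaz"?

wunzim

"wunaz" has last vowel 'a'. The stems whose last vowel is 'a' (roksohmaz → roksohmzim, zenap → zenpim) delete the last vowel and add -im.
The other patterns: stems whose last vowel is 'u' add fa- … -et around the stem; stems whose last vowel is 'i' or 'o' add -uv.
So wunaz → wunzim.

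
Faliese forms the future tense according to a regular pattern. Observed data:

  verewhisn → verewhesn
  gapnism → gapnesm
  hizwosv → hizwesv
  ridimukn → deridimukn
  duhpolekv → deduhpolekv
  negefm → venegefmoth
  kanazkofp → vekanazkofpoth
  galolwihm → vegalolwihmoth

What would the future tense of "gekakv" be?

degekakv

verewhisn and ridimukn both end in -n yet inflect differently (verewhesn, deridimukn), so the final letter is not what conditions the rule; the second-to-last letter is.
"gekakv" has second-to-last letter 'k'. The stems whose second-to-last letter is 'k' (ridimukn → deridimukn, duhpolekv → deduhpolekv) add the prefix de-.
So gekakv → degekakv.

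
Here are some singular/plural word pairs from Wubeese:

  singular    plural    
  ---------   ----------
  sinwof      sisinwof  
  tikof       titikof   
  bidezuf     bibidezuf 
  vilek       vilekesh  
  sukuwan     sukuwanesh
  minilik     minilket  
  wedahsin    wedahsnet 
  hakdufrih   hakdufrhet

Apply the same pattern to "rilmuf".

ririlmuf

vilek and minilik both end in -k yet inflect differently (vilekesh, minilket), so the final letter is not what conditions the rule; the last vowel is.
"rilmuf" has last vowel 'u'. The one such stem in the data (bidezuf → bibidezuf) repeats the first consonant+vowel as a prefix (as do sinwof, tikof), so the same rule applies.
The other patterns: stems whose last vowel is 'a' or 'e' add -esh; stems whose last vowel is 'i' delete the last vowel and add -et.
So rilmuf → ririlmuf.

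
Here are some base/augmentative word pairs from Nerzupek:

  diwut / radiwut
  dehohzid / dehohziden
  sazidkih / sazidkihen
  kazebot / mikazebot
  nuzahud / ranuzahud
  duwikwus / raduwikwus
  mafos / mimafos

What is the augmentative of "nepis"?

mafos and duwikwus both end in -s yet inflect differently (mimafos, raduwikwus), so the final letter is not what conditions the rule; the last vowel is.
"nepis" has last vowel 'i'. The stems whose last vowel is 'i' (sazidkih → sazidkihen, dehohzid → dehohziden) add -en.
So nepis → nepisen.

nepisen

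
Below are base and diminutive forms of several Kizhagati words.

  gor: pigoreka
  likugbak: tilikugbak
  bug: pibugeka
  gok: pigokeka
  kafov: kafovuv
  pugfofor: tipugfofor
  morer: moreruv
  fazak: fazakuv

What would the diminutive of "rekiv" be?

rekivuv

"rekiv" has 2 vowels. The stems with 2 vowels (morer → moreruv, kafov → kafovuv, fazak → fazakuv) add -uv.
So rekiv → rekivuv.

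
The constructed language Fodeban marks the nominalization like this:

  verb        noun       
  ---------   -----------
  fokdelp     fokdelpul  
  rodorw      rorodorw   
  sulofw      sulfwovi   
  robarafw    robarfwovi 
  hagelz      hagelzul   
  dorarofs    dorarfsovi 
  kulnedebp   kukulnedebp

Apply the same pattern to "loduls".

lodulsul

robarafw and rodorw both end in -w yet inflect differently (robarfwovi, rorodorw), so the final letter is not what conditions the rule; the second-to-last letter is.
"loduls" has second-to-last letter 'l'. The stems whose second-to-last letter is 'l' (fokdelp → fokdelpul, hagelz → hagelzul) add -ul.
So loduls → lodulsul.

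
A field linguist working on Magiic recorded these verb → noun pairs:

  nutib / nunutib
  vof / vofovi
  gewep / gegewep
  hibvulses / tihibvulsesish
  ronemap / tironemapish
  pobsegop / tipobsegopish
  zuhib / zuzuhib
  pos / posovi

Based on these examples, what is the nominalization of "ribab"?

gewep and ronemap both end in -p yet inflect differently (gegewep, tironemapish), so the final letter is not what conditions the rule; the number of vowels is.
"ribab" has 2 vowels. The stems with 2 vowels (gewep → gegewep, nutib → nunutib, zuhib → zuzuhib) repeat the first consonant+vowel as a prefix.
So ribab → riribab.

riribab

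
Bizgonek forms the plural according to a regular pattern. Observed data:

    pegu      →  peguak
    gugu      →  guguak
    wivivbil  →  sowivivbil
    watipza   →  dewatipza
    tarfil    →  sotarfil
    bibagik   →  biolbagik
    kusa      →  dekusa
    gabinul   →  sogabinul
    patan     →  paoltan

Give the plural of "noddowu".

noddowuak

gugu and gabinul both have last vowel 'u' yet inflect differently (guguak, sogabinul), so the last vowel is not what conditions the rule; the final letter is.
"noddowu" ends in -u. The stems ending in -u (gugu → guguak, pegu → peguak) add -ak.
The other patterns: stems ending in -l add the prefix so-; stems ending in -a add the prefix de-; stems ending in -k or -n insert -ol- after the first vowel.
So noddowu → noddowuak.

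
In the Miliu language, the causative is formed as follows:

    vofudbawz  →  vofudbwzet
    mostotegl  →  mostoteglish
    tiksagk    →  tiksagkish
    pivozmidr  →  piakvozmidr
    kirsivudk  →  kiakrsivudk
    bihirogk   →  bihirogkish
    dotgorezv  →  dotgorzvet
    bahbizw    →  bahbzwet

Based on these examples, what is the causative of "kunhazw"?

kirsivudk and tiksagk both end in -k yet inflect differently (kiakrsivudk, tiksagkish), so the final letter is not what conditions the rule; the second-to-last letter is.
"kunhazw" has second-to-last letter 'z'. The stems whose second-to-last letter is 'z' (dotgorezv → dotgorzvet, bahbizw → bahbzwet) delete the last vowel and add -et.
So kunhazw → kunhzwet.

kunhzwet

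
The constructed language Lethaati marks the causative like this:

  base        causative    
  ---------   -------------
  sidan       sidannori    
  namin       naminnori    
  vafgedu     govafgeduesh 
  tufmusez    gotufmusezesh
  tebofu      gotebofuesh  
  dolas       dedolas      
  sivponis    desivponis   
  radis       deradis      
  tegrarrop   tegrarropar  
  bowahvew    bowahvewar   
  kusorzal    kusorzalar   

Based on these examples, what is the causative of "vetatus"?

sidan and dolas both have last vowel 'a' yet inflect differently (sidannori, dedolas), so the last vowel is not what conditions the rule; the final letter is.
"vetatus" ends in -s. The stems ending in -s (dolas → dedolas, sivponis → desivponis, radis → deradis) add the prefix de-.
The other patterns: stems ending in -n double the final consonant and add -ori; stems ending in -u or -z add go- … -esh around the stem; stems ending in -l, -p or -w add -ar.
So vetatus → devetatus.

devetatus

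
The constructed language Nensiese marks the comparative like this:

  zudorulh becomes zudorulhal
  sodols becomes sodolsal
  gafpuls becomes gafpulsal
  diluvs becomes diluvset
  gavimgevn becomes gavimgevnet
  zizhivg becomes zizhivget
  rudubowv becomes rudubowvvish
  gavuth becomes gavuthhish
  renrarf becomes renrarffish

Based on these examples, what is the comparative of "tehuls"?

sodols and diluvs both end in -s yet inflect differently (sodolsal, diluvset), so the final letter is not what conditions the rule; the second-to-last letter is.
"tehuls" has second-to-last letter 'l'. The stems whose second-to-last letter is 'l' (zudorulh → zudorulhal, sodols → sodolsal, gafpuls → gafpulsal) add -al.
So tehuls → tehulsal.

tehulsal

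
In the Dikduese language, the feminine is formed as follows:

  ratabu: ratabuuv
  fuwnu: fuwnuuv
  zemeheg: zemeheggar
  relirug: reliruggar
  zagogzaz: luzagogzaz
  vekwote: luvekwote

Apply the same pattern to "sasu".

sasuuv

ratabu and relirug both have last vowel 'u' yet inflect differently (ratabuuv, reliruggar), so the last vowel is not what conditions the rule; the final letter is.
"sasu" ends in -u. The stems ending in -u (ratabu → ratabuuv, fuwnu → fuwnuuv) add -uv.
The other patterns: stems ending in -g double the final consonant and add -ar; stems ending in -e or -z add the prefix lu-.
So sasu → sasuuv.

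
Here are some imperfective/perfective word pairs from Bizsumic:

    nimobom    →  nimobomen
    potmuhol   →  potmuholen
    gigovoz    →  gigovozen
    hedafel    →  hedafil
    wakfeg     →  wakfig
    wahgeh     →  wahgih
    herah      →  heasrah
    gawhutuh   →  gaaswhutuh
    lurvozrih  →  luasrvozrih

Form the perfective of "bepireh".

bepirih

"bepireh" has last vowel 'e'. The stems whose last vowel is 'e' (hedafel → hedafil, wakfeg → wakfig, wahgeh → wahgih) change the last vowel to 'i'.
So bepireh → bepirih.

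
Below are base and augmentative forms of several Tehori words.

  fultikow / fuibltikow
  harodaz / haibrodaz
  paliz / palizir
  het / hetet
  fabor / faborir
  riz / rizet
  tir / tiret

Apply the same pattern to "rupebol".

tir and fabor both end in -r yet inflect differently (tiret, faborir), so the final letter is not what conditions the rule; the number of vowels is.
"rupebol" has 3 vowels. The stems with 3 vowels (harodaz → haibrodaz, fultikow → fuibltikow) insert -ib- after the first vowel.
The other patterns: stems with 1 vowel add -et; stems with 2 vowels add -ir.
So rupebol → ruibpebol.

ruibpebol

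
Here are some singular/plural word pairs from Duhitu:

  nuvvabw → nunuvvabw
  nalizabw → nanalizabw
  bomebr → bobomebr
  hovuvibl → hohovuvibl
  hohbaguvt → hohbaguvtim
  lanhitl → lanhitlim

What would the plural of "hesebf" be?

"hesebf" has second-to-last letter 'b'. The stems whose second-to-last letter is 'b' (nuvvabw → nunuvvabw, nalizabw → nanalizabw, bomebr → bobomebr) repeat the first consonant+vowel as a prefix.
The other pattern: stems whose second-to-last letter is 't' or 'v' add -im.
So hesebf → hehesebf.

hehesebf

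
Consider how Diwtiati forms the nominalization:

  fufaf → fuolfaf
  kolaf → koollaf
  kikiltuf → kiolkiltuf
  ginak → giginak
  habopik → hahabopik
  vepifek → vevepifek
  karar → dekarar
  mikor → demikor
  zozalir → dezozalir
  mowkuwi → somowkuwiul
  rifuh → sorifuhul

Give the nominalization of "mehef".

fufaf and ginak both have last vowel 'a' yet inflect differently (fuolfaf, giginak), so the last vowel is not what conditions the rule; the final letter is.
"mehef" ends in -f. The stems ending in -f (fufaf → fuolfaf, kolaf → koollaf, kikiltuf → kiolkiltuf) insert -ol- after the first vowel.
So mehef → meolhef.

meolhef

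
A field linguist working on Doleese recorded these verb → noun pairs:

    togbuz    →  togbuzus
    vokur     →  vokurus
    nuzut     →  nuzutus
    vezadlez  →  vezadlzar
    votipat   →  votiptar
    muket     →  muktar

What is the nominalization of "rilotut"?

rilotutus

"rilotut" has last vowel 'u'. The stems whose last vowel is 'u' (togbuz → togbuzus, vokur → vokurus, nuzut → nuzutus) add -us.
The other pattern: stems whose last vowel is 'a' or 'e' delete the last vowel and add -ar.
So rilotut → rilotutus.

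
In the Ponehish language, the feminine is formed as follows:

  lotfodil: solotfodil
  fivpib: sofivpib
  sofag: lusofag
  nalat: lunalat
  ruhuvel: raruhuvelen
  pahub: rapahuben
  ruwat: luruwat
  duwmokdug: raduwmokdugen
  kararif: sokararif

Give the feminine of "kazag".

"kazag" has last vowel 'a'. The stems whose last vowel is 'a' (sofag → lusofag, nalat → lunalat, ruwat → luruwat) add the prefix lu-.
So kazag → lukazag.

lukazag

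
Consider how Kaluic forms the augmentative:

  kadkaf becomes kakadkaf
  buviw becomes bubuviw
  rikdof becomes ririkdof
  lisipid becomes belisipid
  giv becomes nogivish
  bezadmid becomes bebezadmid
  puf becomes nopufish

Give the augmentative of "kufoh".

"kufoh" has 2 vowels. The stems with 2 vowels (rikdof → ririkdof, buviw → bubuviw, kadkaf → kakadkaf) repeat the first consonant+vowel as a prefix.
So kufoh → kukufoh.

kukufoh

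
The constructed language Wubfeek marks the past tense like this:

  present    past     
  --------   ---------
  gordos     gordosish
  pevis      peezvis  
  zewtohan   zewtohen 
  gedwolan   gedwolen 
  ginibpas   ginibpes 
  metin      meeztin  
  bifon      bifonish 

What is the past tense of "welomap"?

welomep

bifon and gedwolan both end in -n yet inflect differently (bifonish, gedwolen), so the final letter is not what conditions the rule; the last vowel is.
"welomap" has last vowel 'a'. The stems whose last vowel is 'a' (gedwolan → gedwolen, ginibpas → ginibpes, zewtohan → zewtohen) change the last vowel to 'e'.
The other patterns: stems whose last vowel is 'o' add -ish; stems whose last vowel is 'i' insert -ez- after the first vowel.
So welomap → welomep.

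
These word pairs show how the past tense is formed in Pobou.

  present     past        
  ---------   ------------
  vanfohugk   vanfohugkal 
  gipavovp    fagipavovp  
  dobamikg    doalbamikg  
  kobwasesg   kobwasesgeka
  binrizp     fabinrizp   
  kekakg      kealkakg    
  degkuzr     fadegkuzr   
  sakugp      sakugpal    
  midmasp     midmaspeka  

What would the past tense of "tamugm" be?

"tamugm" has second-to-last letter 'g'. The stems whose second-to-last letter is 'g' (vanfohugk → vanfohugkal, sakugp → sakugpal) add -al.
So tamugm → tamugmal.

tamugmal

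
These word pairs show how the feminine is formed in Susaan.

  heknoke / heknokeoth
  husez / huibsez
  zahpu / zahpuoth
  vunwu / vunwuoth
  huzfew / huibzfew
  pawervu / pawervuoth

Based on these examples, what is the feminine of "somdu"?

heknoke and husez both have last vowel 'e' yet inflect differently (heknokeoth, huibsez), so the last vowel is not what conditions the rule; whether the stem ends in a vowel or a consonant is.
"somdu" ends in a vowel. The stems ending in a vowel (zahpu → zahpuoth, heknoke → heknokeoth, vunwu → vunwuoth) add -oth.
So somdu → somduoth.

somduoth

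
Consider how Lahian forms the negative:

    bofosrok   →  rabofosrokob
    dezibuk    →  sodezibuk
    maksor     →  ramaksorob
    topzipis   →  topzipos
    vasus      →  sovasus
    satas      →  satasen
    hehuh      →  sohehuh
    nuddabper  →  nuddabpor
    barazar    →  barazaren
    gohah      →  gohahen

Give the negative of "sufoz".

rasufozob

"sufoz" has last vowel 'o'. The stems whose last vowel is 'o' (maksor → ramaksorob, bofosrok → rabofosrokob) add ra- … -ob around the stem.
So sufoz → rasufozob.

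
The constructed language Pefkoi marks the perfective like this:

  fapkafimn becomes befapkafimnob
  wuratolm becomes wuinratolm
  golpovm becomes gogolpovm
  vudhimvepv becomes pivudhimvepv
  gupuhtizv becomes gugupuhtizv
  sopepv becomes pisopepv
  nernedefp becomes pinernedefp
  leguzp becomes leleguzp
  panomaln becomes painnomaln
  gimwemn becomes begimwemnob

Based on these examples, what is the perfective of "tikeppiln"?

"tikeppiln" has second-to-last letter 'l'. The stems whose second-to-last letter is 'l' (panomaln → painnomaln, wuratolm → wuinratolm) insert -in- after the first vowel.
So tikeppiln → tiinkeppiln.

tiinkeppiln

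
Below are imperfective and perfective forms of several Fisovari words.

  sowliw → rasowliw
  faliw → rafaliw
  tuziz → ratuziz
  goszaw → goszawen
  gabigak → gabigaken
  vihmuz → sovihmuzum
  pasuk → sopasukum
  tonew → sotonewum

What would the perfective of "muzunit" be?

ramuzunit

"muzunit" has last vowel 'i'. The stems whose last vowel is 'i' (sowliw → rasowliw, faliw → rafaliw, tuziz → ratuziz) add the prefix ra-.
So muzunit → ramuzunit.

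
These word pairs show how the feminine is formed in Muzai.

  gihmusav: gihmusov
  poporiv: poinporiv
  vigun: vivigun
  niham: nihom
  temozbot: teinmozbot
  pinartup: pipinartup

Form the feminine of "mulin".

gihmusav and poporiv both end in -v yet inflect differently (gihmusov, poinporiv), so the final letter is not what conditions the rule; the last vowel is.
"mulin" has last vowel 'i'. The one such stem in the data (poporiv → poinporiv) inserts -in- after the first vowel (as does temozbot), so the same rule applies.
So mulin → muinlin.

muinlin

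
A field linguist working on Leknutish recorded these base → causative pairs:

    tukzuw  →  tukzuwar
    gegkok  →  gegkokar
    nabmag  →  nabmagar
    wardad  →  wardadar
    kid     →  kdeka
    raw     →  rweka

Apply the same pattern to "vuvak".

vuvakar

wardad and kid both end in -d yet inflect differently (wardadar, kdeka), so the final letter is not what conditions the rule; the number of vowels is.
"vuvak" has 2 vowels. The stems with 2 vowels (tukzuw → tukzuwar, gegkok → gegkokar, nabmag → nabmagar) add -ar.
So vuvak → vuvakar.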